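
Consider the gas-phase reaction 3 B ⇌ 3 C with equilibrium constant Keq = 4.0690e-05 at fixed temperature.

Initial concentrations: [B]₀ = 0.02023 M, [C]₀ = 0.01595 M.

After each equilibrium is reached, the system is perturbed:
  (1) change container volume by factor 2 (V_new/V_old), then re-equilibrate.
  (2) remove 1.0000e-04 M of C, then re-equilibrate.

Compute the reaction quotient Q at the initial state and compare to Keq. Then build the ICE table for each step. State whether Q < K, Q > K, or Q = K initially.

Q₀ = 0.4901; Q > K (proceeds reverse)

Q₀ = 0.4901 vs Keq = 4.0690e-05 ⇒ Q>K, reverse
Step 1:
                   B          C
  I          0.02023    0.01595
  C          0.01475   -0.01475
  E          0.03498   0.001203
  solve Keq expr → x = -0.004916; check Q = 4.0690e-05
Then change container volume by factor 2 (V_new/V_old).
Step 2:
                   B          C
  I          0.01749 6.0152e-04
  C                0          0
  E          0.01749 6.0152e-04
  solve Keq expr → x = 0; check Q = 4.0690e-05
Then remove 1.0000e-04 M of C.
Step 3:
                   B          C
  I          0.01749 5.0152e-04
  C       -9.6675e-05 9.6675e-05
  E          0.01739 5.9819e-04
  solve Keq expr → x = 3.2225e-05; check Q = 4.0690e-05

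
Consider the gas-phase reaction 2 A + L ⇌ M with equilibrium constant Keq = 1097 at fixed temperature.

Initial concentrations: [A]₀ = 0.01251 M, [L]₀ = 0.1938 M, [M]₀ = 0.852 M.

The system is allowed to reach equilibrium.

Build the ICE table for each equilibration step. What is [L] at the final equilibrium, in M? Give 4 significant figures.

Q₀ = 2.8091e+04 vs Keq = 1097 ⇒ Q>K, reverse
Step 1:
                   A          L          M
  I          0.01251     0.1938      0.852
  C          0.04649    0.02324   -0.02324
  E            0.059      0.217     0.8288
  solve Keq expr → x = -0.02324; check Q = 1097

[L]_eq = 0.217 M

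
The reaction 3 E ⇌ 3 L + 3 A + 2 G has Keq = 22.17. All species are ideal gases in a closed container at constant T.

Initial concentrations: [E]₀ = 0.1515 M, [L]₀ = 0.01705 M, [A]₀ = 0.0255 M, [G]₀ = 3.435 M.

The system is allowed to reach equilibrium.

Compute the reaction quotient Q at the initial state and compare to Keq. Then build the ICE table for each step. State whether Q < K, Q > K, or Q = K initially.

Q₀ = 2.7887e-07; Q < K (proceeds forward)

Q₀ = 2.7887e-07 vs Keq = 22.17 ⇒ Q<K, forward
Step 1:
                  E         L         A         G
  I          0.1515   0.01705    0.0255     3.435
  C         -0.1321    0.1321    0.1321   0.08808
  E         0.01938    0.1492    0.1576     3.523
  solve Keq expr → x = 0.04404; check Q = 22.17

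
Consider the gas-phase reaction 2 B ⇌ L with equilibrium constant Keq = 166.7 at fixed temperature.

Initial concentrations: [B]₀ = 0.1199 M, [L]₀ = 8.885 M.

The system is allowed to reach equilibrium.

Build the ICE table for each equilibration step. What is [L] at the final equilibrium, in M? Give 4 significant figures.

[L]_eq = 8.83 M

Q₀ = 618 vs Keq = 166.7 ⇒ Q>K, reverse
Step 1:
                   B          L
  init        0.1199      8.885
  Δ           0.1102   -0.05512
  eq          0.2301       8.83
  solve Keq expr → x = -0.05512; check Q = 166.7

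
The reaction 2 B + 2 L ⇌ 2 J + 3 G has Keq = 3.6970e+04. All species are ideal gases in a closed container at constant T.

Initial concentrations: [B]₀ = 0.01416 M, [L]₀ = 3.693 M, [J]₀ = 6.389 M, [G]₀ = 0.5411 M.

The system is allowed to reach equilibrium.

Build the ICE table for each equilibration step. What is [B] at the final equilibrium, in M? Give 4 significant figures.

Q₀ = 2365 vs Keq = 3.6970e+04 ⇒ Q<K, forward
Step 1:
                    B           L           J           G
  init        0.01416       3.693       6.389      0.5411
  Δ          -0.01041    -0.01041     0.01041     0.01561
  eq         0.003754       3.683       6.399      0.5567
  solve Keq expr → x = 0.005203; check Q = 3.6970e+04

[B]_eq = 0.003754 M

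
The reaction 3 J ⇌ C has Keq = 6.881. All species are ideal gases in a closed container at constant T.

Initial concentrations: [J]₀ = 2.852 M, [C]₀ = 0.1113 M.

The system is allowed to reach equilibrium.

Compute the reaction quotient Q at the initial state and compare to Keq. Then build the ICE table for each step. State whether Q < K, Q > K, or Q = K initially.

Q₀ = 0.004798 vs Keq = 6.881 ⇒ Q<K, forward
Step 1:
                  J         C
  Initial     2.852    0.1113
  Change     -2.346    0.7819
  Equil      0.5063    0.8932
  solve Keq expr → x = 0.7819; check Q = 6.881

Q₀ = 0.004798; Q < K (proceeds forward)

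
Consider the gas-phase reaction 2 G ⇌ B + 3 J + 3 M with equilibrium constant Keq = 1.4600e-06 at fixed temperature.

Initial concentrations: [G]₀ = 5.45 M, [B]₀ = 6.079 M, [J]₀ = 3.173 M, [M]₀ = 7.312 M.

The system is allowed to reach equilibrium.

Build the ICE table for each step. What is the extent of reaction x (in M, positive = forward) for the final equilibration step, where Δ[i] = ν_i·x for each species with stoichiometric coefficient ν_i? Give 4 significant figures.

x = -1.056 M

Q₀ = 2556 vs Keq = 1.4600e-06 ⇒ Q>K, reverse
Step 1:
                    G           B           J           M
  init           5.45       6.079       3.173       7.312
  Δ             2.111      -1.056      -3.167      -3.167
  eq            7.561       5.023    0.006156       4.145
  solve Keq expr → x = -1.056; check Q = 1.4600e-06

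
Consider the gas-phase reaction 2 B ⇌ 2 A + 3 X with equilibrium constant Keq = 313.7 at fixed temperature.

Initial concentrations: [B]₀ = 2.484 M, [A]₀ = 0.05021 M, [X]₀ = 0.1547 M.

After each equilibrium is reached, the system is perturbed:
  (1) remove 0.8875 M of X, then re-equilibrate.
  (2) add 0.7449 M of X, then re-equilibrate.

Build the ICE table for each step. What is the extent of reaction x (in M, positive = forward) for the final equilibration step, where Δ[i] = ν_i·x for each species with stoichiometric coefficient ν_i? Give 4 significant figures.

x = -0.06283 M

Q₀ = 1.5127e-06 vs Keq = 313.7 ⇒ Q<K, forward
Step 1:
                    B           A           X
  Initial       2.484     0.05021      0.1547
  Change       -1.906       1.906       2.859
  Equil        0.5779       1.956       3.014
  solve Keq expr → x = 0.953; check Q = 313.7
Then remove 0.8875 M of X.
Step 2:
                    B           A           X
  Initial      0.5779       1.956       2.126
  Change      -0.1495      0.1495      0.2242
  Equil        0.4284       2.106       2.351
  solve Keq expr → x = 0.07473; check Q = 313.7
Then add 0.7449 M of X.
Step 3:
                    B           A           X
  Initial      0.4284       2.106       3.095
  Change       0.1257     -0.1257     -0.1885
  Equil        0.5541        1.98       2.907
  solve Keq expr → x = -0.06283; check Q = 313.7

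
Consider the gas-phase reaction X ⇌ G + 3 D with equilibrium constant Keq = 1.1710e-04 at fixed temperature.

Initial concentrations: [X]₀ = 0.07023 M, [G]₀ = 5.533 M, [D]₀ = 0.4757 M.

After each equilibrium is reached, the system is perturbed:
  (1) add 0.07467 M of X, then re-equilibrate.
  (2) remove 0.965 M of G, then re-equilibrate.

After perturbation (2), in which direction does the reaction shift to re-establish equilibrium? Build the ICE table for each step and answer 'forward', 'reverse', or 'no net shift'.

Direction: forward

Q₀ = 8.481 vs Keq = 1.1710e-04 ⇒ Q>K, reverse
Step 1:
                   X          G          D
  I          0.07023      5.533     0.4757
  C           0.1529    -0.1529    -0.4588
  E           0.2232       5.38    0.01694
  solve Keq expr → x = -0.1529; check Q = 1.1710e-04
Then add 0.07467 M of X.
Step 2:
                   X          G          D
  I           0.2978       5.38    0.01694
  C       -5.6597e-04 5.6597e-04   0.001698
  E           0.2973      5.381    0.01863
  solve Keq expr → x = 5.6597e-04; check Q = 1.1710e-04
Then remove 0.965 M of G.
Step 3:
                   X          G          D
  I           0.2973      4.416    0.01863
  C       -4.1966e-04 4.1966e-04   0.001259
  E           0.2968      4.416    0.01989
  solve Keq expr → x = 4.1966e-04; check Q = 1.1710e-04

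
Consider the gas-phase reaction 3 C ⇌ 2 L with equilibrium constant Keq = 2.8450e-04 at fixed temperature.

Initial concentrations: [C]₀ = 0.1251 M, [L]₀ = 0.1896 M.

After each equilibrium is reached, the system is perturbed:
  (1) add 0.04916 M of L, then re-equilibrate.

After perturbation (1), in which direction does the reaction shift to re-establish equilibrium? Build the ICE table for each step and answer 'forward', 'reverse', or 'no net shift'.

Q₀ = 18.36 vs Keq = 2.8450e-04 ⇒ Q>K, reverse
Step 1:
                    C           L
  Initial      0.1251      0.1896
  Change       0.2779     -0.1853
  Equil         0.403    0.004316
  solve Keq expr → x = -0.09264; check Q = 2.8450e-04
Then add 0.04916 M of L.
Step 2:
                    C           L
  Initial       0.403     0.05348
  Change      0.07193    -0.04795
  Equil         0.475    0.005521
  solve Keq expr → x = -0.02398; check Q = 2.8450e-04

Direction: reverse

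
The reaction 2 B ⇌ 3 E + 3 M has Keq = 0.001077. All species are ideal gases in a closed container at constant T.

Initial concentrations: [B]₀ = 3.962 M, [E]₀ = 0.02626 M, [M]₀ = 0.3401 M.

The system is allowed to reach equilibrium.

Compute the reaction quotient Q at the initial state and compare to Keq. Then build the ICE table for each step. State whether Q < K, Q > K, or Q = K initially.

Q₀ = 4.5381e-08; Q < K (proceeds forward)

Q₀ = 4.5381e-08 vs Keq = 0.001077 ⇒ Q<K, forward
Step 1:
                  B         E         M
  Initial     3.962   0.02626    0.3401
  Change    -0.2252    0.3378    0.3378
  Equil       3.737    0.3641    0.6779
  solve Keq expr → x = 0.1126; check Q = 0.001077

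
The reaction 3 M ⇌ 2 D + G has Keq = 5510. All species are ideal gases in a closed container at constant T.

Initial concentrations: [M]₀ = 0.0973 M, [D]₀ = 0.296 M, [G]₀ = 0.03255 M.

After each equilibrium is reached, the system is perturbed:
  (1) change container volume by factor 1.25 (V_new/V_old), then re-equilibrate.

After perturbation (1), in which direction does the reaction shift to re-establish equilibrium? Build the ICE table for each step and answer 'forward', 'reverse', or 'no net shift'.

Direction: no net shift

Q₀ = 3.096 vs Keq = 5510 ⇒ Q<K, forward
Step 1:
                   M          D          G
  I           0.0973      0.296    0.03255
  C         -0.08614    0.05743    0.02871
  E          0.01116     0.3534    0.06126
  solve Keq expr → x = 0.02871; check Q = 5510
Then change container volume by factor 1.25 (V_new/V_old).
Step 2:
                   M          D          G
  I         0.008926     0.2827    0.04901
  C                0          0          0
  E         0.008926     0.2827    0.04901
  solve Keq expr → x = 0; check Q = 5510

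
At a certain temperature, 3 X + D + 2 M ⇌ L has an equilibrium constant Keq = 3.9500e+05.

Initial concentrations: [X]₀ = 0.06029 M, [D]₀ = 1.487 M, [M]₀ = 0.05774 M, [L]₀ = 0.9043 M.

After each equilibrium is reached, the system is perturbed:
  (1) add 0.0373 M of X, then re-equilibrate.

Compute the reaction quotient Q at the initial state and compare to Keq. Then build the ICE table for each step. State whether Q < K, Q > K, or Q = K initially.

Q₀ = 8.3236e+05; Q > K (proceeds reverse)

Q₀ = 8.3236e+05 vs Keq = 3.9500e+05 ⇒ Q>K, reverse
Step 1:
                   X          D          M          L
  I          0.06029      1.487    0.05774     0.9043
  C          0.01095   0.003651   0.007301  -0.003651
  E          0.07124      1.491    0.06504     0.9006
  solve Keq expr → x = -0.003651; check Q = 3.9500e+05
Then add 0.0373 M of X.
Step 2:
                   X          D          M          L
  I           0.1085      1.491    0.06504     0.9006
  C         -0.02296  -0.007653   -0.01531   0.007653
  E          0.08558      1.483    0.04974     0.9083
  solve Keq expr → x = 0.007653; check Q = 3.9500e+05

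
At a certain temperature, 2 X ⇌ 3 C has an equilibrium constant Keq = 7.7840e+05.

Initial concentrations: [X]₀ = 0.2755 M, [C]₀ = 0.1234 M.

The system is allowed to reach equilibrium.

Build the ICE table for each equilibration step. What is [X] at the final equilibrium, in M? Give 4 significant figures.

Q₀ = 0.02476 vs Keq = 7.7840e+05 ⇒ Q<K, forward
Step 1:
                    X           C
  I            0.2755      0.1234
  C           -0.2751      0.4126
  E        4.4476e-04       0.536
  solve Keq expr → x = 0.1375; check Q = 7.7840e+05

[X]_eq = 4.4476e-04 M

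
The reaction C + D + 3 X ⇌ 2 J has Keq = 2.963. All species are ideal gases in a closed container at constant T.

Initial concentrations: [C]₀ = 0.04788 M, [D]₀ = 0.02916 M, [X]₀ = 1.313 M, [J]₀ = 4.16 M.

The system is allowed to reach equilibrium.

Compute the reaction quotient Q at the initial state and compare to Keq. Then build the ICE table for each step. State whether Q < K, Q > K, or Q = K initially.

Q₀ = 5476; Q > K (proceeds reverse)

Q₀ = 5476 vs Keq = 2.963 ⇒ Q>K, reverse
Step 1:
                   C          D          X          J
  Initial    0.04788    0.02916      1.313       4.16
  Change      0.4243     0.4243      1.273    -0.8485
  Equil       0.4721     0.4534      2.586      3.311
  solve Keq expr → x = -0.4243; check Q = 2.963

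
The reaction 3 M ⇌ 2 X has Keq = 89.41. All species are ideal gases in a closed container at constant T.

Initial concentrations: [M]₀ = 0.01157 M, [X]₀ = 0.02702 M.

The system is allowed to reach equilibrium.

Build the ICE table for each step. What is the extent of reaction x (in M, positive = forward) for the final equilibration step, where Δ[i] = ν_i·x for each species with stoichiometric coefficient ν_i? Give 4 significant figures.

Q₀ = 471.4 vs Keq = 89.41 ⇒ Q>K, reverse
Step 1:
                    M           X
  Initial     0.01157     0.02702
  Change      0.00639    -0.00426
  Equil       0.01796     0.02276
  solve Keq expr → x = -0.00213; check Q = 89.41

x = -0.00213 M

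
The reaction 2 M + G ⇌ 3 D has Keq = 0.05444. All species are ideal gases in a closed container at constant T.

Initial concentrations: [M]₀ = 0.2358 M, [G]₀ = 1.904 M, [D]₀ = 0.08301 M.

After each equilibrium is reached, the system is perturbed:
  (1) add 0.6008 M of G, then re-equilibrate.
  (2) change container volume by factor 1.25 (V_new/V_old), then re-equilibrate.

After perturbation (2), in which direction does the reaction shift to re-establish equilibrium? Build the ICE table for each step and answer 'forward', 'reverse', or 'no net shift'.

Direction: no net shift

Q₀ = 0.005403 vs Keq = 0.05444 ⇒ Q<K, forward
Step 1:
                   M          G          D
  I           0.2358      1.904    0.08301
  C         -0.04722   -0.02361    0.07083
  E           0.1886       1.88     0.1538
  solve Keq expr → x = 0.02361; check Q = 0.05444
Then add 0.6008 M of G.
Step 2:
                   M          G          D
  I           0.1886      2.481     0.1538
  C        -0.007055  -0.003527    0.01058
  E           0.1815      2.478     0.1644
  solve Keq expr → x = 0.003527; check Q = 0.05444
Then change container volume by factor 1.25 (V_new/V_old).
Step 3:
                   M          G          D
  I           0.1452      1.982     0.1315
  C                0          0          0
  E           0.1452      1.982     0.1315
  solve Keq expr → x = 0; check Q = 0.05444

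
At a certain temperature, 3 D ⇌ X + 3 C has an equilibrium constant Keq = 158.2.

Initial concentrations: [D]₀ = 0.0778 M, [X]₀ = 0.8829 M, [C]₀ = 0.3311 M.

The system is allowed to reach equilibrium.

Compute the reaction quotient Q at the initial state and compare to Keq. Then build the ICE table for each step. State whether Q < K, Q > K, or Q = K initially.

Q₀ = 68.05; Q < K (proceeds forward)

Q₀ = 68.05 vs Keq = 158.2 ⇒ Q<K, forward
Step 1:
                  D         X         C
  Initial    0.0778    0.8829    0.3311
  Change   -0.01609  0.005364   0.01609
  Equil     0.06171    0.8883    0.3472
  solve Keq expr → x = 0.005364; check Q = 158.2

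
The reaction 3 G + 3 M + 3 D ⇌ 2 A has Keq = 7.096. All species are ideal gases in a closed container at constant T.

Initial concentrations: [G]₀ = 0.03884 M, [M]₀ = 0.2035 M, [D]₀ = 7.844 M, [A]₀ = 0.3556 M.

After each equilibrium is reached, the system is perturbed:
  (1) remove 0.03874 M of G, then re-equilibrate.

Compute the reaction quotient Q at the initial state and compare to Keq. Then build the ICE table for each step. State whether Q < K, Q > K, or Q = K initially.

Q₀ = 530.6; Q > K (proceeds reverse)

Q₀ = 530.6 vs Keq = 7.096 ⇒ Q>K, reverse
Step 1:
                  G         M         D         A
  Initial   0.03884    0.2035     7.844    0.3556
  Change    0.07066   0.07066   0.07066   -0.0471
  Equil      0.1095    0.2742     7.915    0.3085
  solve Keq expr → x = -0.02355; check Q = 7.096
Then remove 0.03874 M of G.
Step 2:
                  G         M         D         A
  Initial   0.07076    0.2742     7.915    0.3085
  Change    0.02543   0.02543   0.02543  -0.01695
  Equil     0.09619    0.2996      7.94    0.2915
  solve Keq expr → x = -0.008477; check Q = 7.096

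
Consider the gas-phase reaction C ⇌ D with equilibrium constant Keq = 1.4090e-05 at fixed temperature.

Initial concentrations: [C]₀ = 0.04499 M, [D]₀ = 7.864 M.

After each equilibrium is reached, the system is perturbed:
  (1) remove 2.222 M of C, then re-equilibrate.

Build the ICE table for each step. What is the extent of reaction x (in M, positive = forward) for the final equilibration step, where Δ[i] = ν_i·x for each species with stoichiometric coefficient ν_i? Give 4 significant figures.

x = -3.1308e-05 M

Q₀ = 174.8 vs Keq = 1.4090e-05 ⇒ Q>K, reverse
Step 1:
                   C          D
  init       0.04499      7.864
  Δ            7.864     -7.864
  eq           7.909 1.1144e-04
  solve Keq expr → x = -7.864; check Q = 1.4090e-05
Then remove 2.222 M of C.
Step 2:
                   C          D
  init         5.687 1.1144e-04
  Δ       3.1308e-05 -3.1308e-05
  eq           5.687 8.0129e-05
  solve Keq expr → x = -3.1308e-05; check Q = 1.4090e-05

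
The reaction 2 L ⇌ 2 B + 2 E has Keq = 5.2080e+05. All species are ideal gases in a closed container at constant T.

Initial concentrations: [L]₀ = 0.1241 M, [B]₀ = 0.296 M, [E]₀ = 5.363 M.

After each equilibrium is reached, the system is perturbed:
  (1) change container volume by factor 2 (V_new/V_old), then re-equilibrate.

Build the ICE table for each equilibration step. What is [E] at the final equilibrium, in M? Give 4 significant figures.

[E]_eq = 2.743 M

Q₀ = 163.6 vs Keq = 5.2080e+05 ⇒ Q<K, forward
Step 1:
                   L          B          E
  I           0.1241      0.296      5.363
  C          -0.1209     0.1209     0.1209
  E         0.003168     0.4169      5.484
  solve Keq expr → x = 0.06047; check Q = 5.2080e+05
Then change container volume by factor 2 (V_new/V_old).
Step 2:
                   L          B          E
  I         0.001584     0.2085      2.742
  C       -7.8884e-04 7.8884e-04 7.8884e-04
  E       7.9529e-04     0.2093      2.743
  solve Keq expr → x = 3.9442e-04; check Q = 5.2080e+05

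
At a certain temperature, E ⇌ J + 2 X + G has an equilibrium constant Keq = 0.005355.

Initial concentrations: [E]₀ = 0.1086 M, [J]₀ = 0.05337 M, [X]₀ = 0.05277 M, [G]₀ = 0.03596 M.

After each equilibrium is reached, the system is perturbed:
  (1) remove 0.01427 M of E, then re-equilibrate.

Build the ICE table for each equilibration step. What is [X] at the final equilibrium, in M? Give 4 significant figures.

[X]_eq = 0.1566 M

Q₀ = 4.9211e-05 vs Keq = 0.005355 ⇒ Q<K, forward
Step 1:
                   E          J          X          G
  init        0.1086    0.05337    0.05277    0.03596
  Δ         -0.05649    0.05649      0.113    0.05649
  eq         0.05211     0.1099     0.1658    0.09245
  solve Keq expr → x = 0.05649; check Q = 0.005355
Then remove 0.01427 M of E.
Step 2:
                   E          J          X          G
  init       0.03784     0.1099     0.1658    0.09245
  Δ         0.004561  -0.004561  -0.009121  -0.004561
  eq          0.0424     0.1053     0.1566    0.08789
  solve Keq expr → x = -0.004561; check Q = 0.005355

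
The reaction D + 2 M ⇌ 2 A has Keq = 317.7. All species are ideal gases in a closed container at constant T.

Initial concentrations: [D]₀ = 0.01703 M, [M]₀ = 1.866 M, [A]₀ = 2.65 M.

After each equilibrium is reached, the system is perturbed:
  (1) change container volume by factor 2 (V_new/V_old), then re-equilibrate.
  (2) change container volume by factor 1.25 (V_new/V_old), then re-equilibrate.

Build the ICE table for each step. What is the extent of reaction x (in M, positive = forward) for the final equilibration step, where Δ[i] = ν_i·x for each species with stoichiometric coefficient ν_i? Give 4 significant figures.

x = -0.001218 M

Q₀ = 118.4 vs Keq = 317.7 ⇒ Q<K, forward
Step 1:
                    D           M           A
  Initial     0.01703       1.866        2.65
  Change     -0.01043    -0.02087     0.02087
  Equil      0.006595       1.845       2.671
  solve Keq expr → x = 0.01043; check Q = 317.7
Then change container volume by factor 2 (V_new/V_old).
Step 2:
                    D           M           A
  Initial    0.003298      0.9226       1.335
  Change     0.003147    0.006295   -0.006295
  Equil      0.006445      0.9289       1.329
  solve Keq expr → x = -0.003147; check Q = 317.7
Then change container volume by factor 1.25 (V_new/V_old).
Step 3:
                    D           M           A
  Initial    0.005156      0.7431       1.063
  Change     0.001218    0.002435   -0.002435
  Equil      0.006374      0.7455       1.061
  solve Keq expr → x = -0.001218; check Q = 317.7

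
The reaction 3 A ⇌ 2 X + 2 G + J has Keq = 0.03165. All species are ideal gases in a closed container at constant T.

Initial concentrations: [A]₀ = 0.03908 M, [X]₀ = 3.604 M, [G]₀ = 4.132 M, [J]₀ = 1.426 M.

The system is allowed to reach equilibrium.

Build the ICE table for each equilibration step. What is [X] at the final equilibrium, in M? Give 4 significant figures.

[X]_eq = 1.277 M

Q₀ = 5.2984e+06 vs Keq = 0.03165 ⇒ Q>K, reverse
Step 1:
                   A          X          G          J
  init       0.03908      3.604      4.132      1.426
  Δ            3.491     -2.327     -2.327     -1.164
  eq            3.53      1.277      1.805     0.2623
  solve Keq expr → x = -1.164; check Q = 0.03165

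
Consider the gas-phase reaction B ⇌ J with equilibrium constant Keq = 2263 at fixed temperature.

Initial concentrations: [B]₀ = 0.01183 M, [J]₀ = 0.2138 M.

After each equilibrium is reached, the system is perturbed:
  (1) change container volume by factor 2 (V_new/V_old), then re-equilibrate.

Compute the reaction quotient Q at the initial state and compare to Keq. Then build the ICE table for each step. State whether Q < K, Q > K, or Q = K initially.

Q₀ = 18.07; Q < K (proceeds forward)

Q₀ = 18.07 vs Keq = 2263 ⇒ Q<K, forward
Step 1:
                    B           J
  Initial     0.01183      0.2138
  Change     -0.01173     0.01173
  Equil    9.9660e-05      0.2255
  solve Keq expr → x = 0.01173; check Q = 2263
Then change container volume by factor 2 (V_new/V_old).
Step 2:
                    B           J
  Initial  4.9830e-05      0.1128
  Change            0           0
  Equil    4.9830e-05      0.1128
  solve Keq expr → x = 0; check Q = 2263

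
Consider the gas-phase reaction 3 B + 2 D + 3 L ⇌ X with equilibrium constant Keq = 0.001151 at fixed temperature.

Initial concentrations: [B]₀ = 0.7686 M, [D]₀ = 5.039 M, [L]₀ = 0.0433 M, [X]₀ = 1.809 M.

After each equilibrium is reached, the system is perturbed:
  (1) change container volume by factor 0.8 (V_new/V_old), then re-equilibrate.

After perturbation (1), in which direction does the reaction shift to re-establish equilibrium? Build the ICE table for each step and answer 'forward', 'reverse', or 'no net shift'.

Q₀ = 1933 vs Keq = 0.001151 ⇒ Q>K, reverse
Step 1:
                   B          D          L          X
  Initial     0.7686      5.039     0.0433      1.809
  Change       1.416     0.9443      1.416    -0.4721
  Equil        2.185      5.983       1.46      1.337
  solve Keq expr → x = -0.4721; check Q = 0.001151
Then change container volume by factor 0.8 (V_new/V_old).
Step 2:
                   B          D          L          X
  Initial      2.731      7.479      1.825      1.671
  Change     -0.4512    -0.3008    -0.4512     0.1504
  Equil         2.28      7.178      1.373      1.821
  solve Keq expr → x = 0.1504; check Q = 0.001151

Direction: forward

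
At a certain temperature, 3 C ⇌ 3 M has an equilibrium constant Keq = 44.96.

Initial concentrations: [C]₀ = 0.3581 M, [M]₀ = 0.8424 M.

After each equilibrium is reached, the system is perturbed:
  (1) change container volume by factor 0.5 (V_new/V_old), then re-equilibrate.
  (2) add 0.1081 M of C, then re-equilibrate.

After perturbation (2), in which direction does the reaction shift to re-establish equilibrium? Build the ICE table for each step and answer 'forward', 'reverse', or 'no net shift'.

Direction: forward

Q₀ = 13.02 vs Keq = 44.96 ⇒ Q<K, forward
Step 1:
                   C          M
  init        0.3581     0.8424
  Δ         -0.09459    0.09459
  eq          0.2635      0.937
  solve Keq expr → x = 0.03153; check Q = 44.96
Then change container volume by factor 0.5 (V_new/V_old).
Step 2:
                   C          M
  init         0.527      1.874
  Δ                0          0
  eq           0.527      1.874
  solve Keq expr → x = 0; check Q = 44.96
Then add 0.1081 M of C.
Step 3:
                   C          M
  init        0.6351      1.874
  Δ         -0.08437    0.08437
  eq          0.5507      1.958
  solve Keq expr → x = 0.02812; check Q = 44.96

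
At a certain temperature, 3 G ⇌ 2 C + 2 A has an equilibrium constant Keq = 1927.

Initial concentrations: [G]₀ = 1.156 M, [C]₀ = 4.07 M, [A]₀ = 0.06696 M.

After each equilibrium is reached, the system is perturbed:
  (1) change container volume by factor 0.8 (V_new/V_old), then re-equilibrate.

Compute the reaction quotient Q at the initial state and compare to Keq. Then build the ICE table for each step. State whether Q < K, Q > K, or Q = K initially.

Q₀ = 0.04808; Q < K (proceeds forward)

Q₀ = 0.04808 vs Keq = 1927 ⇒ Q<K, forward
Step 1:
                    G           C           A
  init          1.156        4.07     0.06696
  Δ           -0.9749      0.6499      0.6499
  eq           0.1811        4.72      0.7169
  solve Keq expr → x = 0.325; check Q = 1927
Then change container volume by factor 0.8 (V_new/V_old).
Step 2:
                    G           C           A
  init         0.2264         5.9      0.8961
  Δ           0.01534    -0.01023    -0.01023
  eq           0.2417        5.89      0.8859
  solve Keq expr → x = -0.005114; check Q = 1927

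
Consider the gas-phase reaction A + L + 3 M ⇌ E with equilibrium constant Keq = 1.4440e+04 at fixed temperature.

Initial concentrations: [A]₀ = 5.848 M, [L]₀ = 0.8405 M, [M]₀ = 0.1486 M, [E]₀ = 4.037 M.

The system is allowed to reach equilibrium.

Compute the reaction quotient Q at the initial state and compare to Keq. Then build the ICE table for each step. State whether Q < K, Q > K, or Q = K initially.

Q₀ = 250.3; Q < K (proceeds forward)

Q₀ = 250.3 vs Keq = 1.4440e+04 ⇒ Q<K, forward
Step 1:
                  A         L         M         E
  Initial     5.848    0.8405    0.1486     4.037
  Change   -0.03646  -0.03646   -0.1094   0.03646
  Equil       5.812     0.804   0.03923     4.073
  solve Keq expr → x = 0.03646; check Q = 1.4440e+04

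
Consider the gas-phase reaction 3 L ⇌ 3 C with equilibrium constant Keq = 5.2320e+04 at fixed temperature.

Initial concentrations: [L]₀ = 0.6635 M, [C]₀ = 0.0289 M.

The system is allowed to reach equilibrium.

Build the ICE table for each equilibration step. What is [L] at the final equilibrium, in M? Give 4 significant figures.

[L]_eq = 0.01803 M

Q₀ = 8.2636e-05 vs Keq = 5.2320e+04 ⇒ Q<K, forward
Step 1:
                   L          C
  I           0.6635     0.0289
  C          -0.6455     0.6455
  E          0.01803     0.6744
  solve Keq expr → x = 0.2152; check Q = 5.2320e+04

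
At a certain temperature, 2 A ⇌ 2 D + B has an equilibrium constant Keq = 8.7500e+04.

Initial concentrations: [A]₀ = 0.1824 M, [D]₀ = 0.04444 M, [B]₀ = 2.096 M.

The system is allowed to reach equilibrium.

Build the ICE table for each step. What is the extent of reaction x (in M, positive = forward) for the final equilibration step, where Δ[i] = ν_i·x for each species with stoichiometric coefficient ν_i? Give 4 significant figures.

Q₀ = 0.1244 vs Keq = 8.7500e+04 ⇒ Q<K, forward
Step 1:
                   A          D          B
  init        0.1824    0.04444      2.096
  Δ          -0.1813     0.1813    0.09064
  eq        0.001128     0.2257      2.187
  solve Keq expr → x = 0.09064; check Q = 8.7500e+04

x = 0.09064 M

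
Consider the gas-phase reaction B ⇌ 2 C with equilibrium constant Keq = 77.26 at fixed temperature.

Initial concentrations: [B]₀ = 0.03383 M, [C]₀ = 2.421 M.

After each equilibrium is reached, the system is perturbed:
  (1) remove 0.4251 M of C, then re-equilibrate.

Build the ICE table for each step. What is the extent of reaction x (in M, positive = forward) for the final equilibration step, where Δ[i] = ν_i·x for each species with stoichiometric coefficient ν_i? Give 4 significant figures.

Q₀ = 173.3 vs Keq = 77.26 ⇒ Q>K, reverse
Step 1:
                   B          C
  Initial    0.03383      2.421
  Change     0.03742   -0.07483
  Equil      0.07125      2.346
  solve Keq expr → x = -0.03742; check Q = 77.26
Then remove 0.4251 M of C.
Step 2:
                   B          C
  Initial    0.07125      1.921
  Change    -0.02133    0.04267
  Equil      0.04991      1.964
  solve Keq expr → x = 0.02133; check Q = 77.26

x = 0.02133 M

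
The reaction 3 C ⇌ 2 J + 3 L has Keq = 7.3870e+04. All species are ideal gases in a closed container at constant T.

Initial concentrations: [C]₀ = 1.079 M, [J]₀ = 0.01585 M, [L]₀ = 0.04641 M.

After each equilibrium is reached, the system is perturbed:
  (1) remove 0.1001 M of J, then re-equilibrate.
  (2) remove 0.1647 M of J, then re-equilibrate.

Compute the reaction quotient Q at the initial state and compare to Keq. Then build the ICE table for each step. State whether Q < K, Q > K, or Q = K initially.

Q₀ = 1.9991e-08; Q < K (proceeds forward)

Q₀ = 1.9991e-08 vs Keq = 7.3870e+04 ⇒ Q<K, forward
Step 1:
                  C         J         L
  init        1.079   0.01585   0.04641
  Δ          -1.058    0.7052     1.058
  eq        0.02116    0.7211     1.104
  solve Keq expr → x = 0.3526; check Q = 7.3870e+04
Then remove 0.1001 M of J.
Step 2:
                  C         J         L
  init      0.02116     0.621     1.104
  Δ       -0.001946  0.001298  0.001946
  eq        0.01922    0.6223     1.106
  solve Keq expr → x = 6.4880e-04; check Q = 7.3870e+04
Then remove 0.1647 M of J.
Step 3:
                  C         J         L
  init      0.01922    0.4576     1.106
  Δ       -0.003459  0.002306  0.003459
  eq        0.01576    0.4599      1.11
  solve Keq expr → x = 0.001153; check Q = 7.3870e+04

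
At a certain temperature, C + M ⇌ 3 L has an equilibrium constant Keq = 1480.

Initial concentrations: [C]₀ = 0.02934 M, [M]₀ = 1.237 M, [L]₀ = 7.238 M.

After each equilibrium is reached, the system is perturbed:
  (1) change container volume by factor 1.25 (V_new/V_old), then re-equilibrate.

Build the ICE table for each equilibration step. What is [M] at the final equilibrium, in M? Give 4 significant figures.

Q₀ = 1.0448e+04 vs Keq = 1480 ⇒ Q>K, reverse
Step 1:
                   C          M          L
  Initial    0.02934      1.237      7.238
  Change      0.1295     0.1295    -0.3886
  Equil       0.1589      1.367      6.849
  solve Keq expr → x = -0.1295; check Q = 1480
Then change container volume by factor 1.25 (V_new/V_old).
Step 2:
                   C          M          L
  Initial     0.1271      1.093       5.48
  Change    -0.02007   -0.02007     0.0602
  Equil        0.107      1.073       5.54
  solve Keq expr → x = 0.02007; check Q = 1480

[M]_eq = 1.073 M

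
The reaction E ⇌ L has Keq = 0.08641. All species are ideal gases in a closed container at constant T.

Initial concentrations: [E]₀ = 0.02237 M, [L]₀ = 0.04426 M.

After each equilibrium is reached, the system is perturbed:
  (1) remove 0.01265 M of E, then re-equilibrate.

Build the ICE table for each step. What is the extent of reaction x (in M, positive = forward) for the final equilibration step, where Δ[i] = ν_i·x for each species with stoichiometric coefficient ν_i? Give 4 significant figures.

Q₀ = 1.979 vs Keq = 0.08641 ⇒ Q>K, reverse
Step 1:
                  E         L
  init      0.02237   0.04426
  Δ         0.03896  -0.03896
  eq        0.06133    0.0053
  solve Keq expr → x = -0.03896; check Q = 0.08641
Then remove 0.01265 M of E.
Step 2:
                  E         L
  init      0.04868    0.0053
  Δ        0.001006 -0.001006
  eq        0.04969  0.004293
  solve Keq expr → x = -0.001006; check Q = 0.08641

x = -0.001006 M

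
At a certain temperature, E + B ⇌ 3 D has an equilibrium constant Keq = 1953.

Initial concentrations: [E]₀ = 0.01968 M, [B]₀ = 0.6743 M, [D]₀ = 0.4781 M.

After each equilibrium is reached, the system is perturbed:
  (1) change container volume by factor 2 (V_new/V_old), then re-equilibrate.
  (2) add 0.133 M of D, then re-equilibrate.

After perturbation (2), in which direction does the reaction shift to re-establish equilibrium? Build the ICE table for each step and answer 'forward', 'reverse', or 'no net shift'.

Direction: reverse

Q₀ = 8.235 vs Keq = 1953 ⇒ Q<K, forward
Step 1:
                   E          B          D
  Initial    0.01968     0.6743     0.4781
  Change    -0.01956   -0.01956    0.05868
  Equil   1.2095e-04     0.6547     0.5368
  solve Keq expr → x = 0.01956; check Q = 1953
Then change container volume by factor 2 (V_new/V_old).
Step 2:
                   E          B          D
  Initial 6.0476e-05     0.3274     0.2684
  Change  -3.0204e-05 -3.0204e-05 9.0613e-05
  Equil   3.0271e-05     0.3273     0.2685
  solve Keq expr → x = 3.0204e-05; check Q = 1953
Then add 0.133 M of D.
Step 3:
                   E          B          D
  Initial 3.0271e-05     0.3273     0.4015
  Change  7.0771e-05 7.0771e-05 -2.1231e-04
  Equil   1.0104e-04     0.3274     0.4013
  solve Keq expr → x = -7.0771e-05; check Q = 1953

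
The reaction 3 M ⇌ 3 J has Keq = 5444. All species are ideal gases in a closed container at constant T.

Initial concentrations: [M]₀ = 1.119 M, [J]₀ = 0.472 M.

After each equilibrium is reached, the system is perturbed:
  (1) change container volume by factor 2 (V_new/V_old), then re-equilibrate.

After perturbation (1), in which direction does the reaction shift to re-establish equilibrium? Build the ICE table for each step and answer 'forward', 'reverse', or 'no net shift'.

Q₀ = 0.07505 vs Keq = 5444 ⇒ Q<K, forward
Step 1:
                    M           J
  init          1.119       0.472
  Δ            -1.033       1.033
  eq          0.08558       1.505
  solve Keq expr → x = 0.3445; check Q = 5444
Then change container volume by factor 2 (V_new/V_old).
Step 2:
                    M           J
  init        0.04279      0.7527
  Δ                 0           0
  eq          0.04279      0.7527
  solve Keq expr → x = 0; check Q = 5444

Direction: no net shift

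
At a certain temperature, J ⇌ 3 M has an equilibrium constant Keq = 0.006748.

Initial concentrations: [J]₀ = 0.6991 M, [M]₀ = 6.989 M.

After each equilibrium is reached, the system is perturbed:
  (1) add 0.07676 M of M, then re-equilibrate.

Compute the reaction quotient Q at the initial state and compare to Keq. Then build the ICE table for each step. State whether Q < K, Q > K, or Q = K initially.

Q₀ = 488.3; Q > K (proceeds reverse)

Q₀ = 488.3 vs Keq = 0.006748 ⇒ Q>K, reverse
Step 1:
                  J         M
  init       0.6991     6.989
  Δ           2.239    -6.718
  eq          2.939    0.2707
  solve Keq expr → x = -2.239; check Q = 0.006748
Then add 0.07676 M of M.
Step 2:
                  J         M
  init        2.939    0.3474
  Δ         0.02533  -0.07598
  eq          2.964    0.2714
  solve Keq expr → x = -0.02533; check Q = 0.006748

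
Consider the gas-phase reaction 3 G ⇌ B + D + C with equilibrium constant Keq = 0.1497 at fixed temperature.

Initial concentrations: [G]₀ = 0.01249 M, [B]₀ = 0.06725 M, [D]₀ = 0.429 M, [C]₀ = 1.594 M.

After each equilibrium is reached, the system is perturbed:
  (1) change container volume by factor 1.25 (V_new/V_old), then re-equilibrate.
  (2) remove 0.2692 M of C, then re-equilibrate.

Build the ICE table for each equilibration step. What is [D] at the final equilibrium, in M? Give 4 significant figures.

[D]_eq = 0.2918 M

Q₀ = 2.3602e+04 vs Keq = 0.1497 ⇒ Q>K, reverse
Step 1:
                   G          B          D          C
  init       0.01249    0.06725      0.429      1.594
  Δ           0.1946   -0.06486   -0.06486   -0.06486
  eq          0.2071   0.002387     0.3641      1.529
  solve Keq expr → x = -0.06486; check Q = 0.1497
Then change container volume by factor 1.25 (V_new/V_old).
Step 2:
                   G          B          D          C
  init        0.1657    0.00191     0.2913      1.223
  Δ                0          0          0          0
  eq          0.1657    0.00191     0.2913      1.223
  solve Keq expr → x = 0; check Q = 0.1497
Then remove 0.2692 M of C.
Step 3:
                   G          B          D          C
  init        0.1657    0.00191     0.2913     0.9541
  Δ        -0.001415 4.7162e-04 4.7162e-04 4.7162e-04
  eq          0.1642   0.002381     0.2918     0.9546
  solve Keq expr → x = 4.7162e-04; check Q = 0.1497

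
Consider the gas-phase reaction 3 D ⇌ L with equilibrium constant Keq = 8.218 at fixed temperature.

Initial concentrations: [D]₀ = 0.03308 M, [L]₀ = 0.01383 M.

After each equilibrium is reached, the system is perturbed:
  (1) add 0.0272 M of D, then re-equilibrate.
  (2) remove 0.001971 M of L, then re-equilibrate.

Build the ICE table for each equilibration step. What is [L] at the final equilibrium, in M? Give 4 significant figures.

[L]_eq = 0.00456 M

Q₀ = 382.1 vs Keq = 8.218 ⇒ Q>K, reverse
Step 1:
                   D          L
  init       0.03308    0.01383
  Δ          0.03404   -0.01135
  eq         0.06712   0.002485
  solve Keq expr → x = -0.01135; check Q = 8.218
Then add 0.0272 M of D.
Step 2:
                   D          L
  init       0.09432   0.002485
  Δ        -0.008259   0.002753
  eq         0.08606   0.005238
  solve Keq expr → x = 0.002753; check Q = 8.218
Then remove 0.001971 M of L.
Step 3:
                   D          L
  init       0.08606   0.003267
  Δ        -0.003881   0.001294
  eq         0.08218    0.00456
  solve Keq expr → x = 0.001294; check Q = 8.218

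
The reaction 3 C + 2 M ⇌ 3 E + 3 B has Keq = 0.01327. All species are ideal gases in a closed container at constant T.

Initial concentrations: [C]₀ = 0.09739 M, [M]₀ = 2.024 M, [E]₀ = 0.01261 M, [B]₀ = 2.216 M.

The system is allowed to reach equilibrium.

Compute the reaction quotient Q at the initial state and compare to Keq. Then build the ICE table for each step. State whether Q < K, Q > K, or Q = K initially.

Q₀ = 0.005766 vs Keq = 0.01327 ⇒ Q<K, forward
Step 1:
                  C         M         E         B
  I         0.09739     2.024   0.01261     2.216
  C       -0.003418 -0.002278  0.003418  0.003418
  E         0.09397     2.022   0.01603     2.219
  solve Keq expr → x = 0.001139; check Q = 0.01327

Q₀ = 0.005766; Q < K (proceeds forward)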